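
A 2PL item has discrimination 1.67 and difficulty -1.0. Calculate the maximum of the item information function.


For 2PL, max info at theta = b = -1.0
I_max = a^2 / 4 = 1.67^2 / 4
= 2.7889 / 4
I_max = 0.6972

0.6972


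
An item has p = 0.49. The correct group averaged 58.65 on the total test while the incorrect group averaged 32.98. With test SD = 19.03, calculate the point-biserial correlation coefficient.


q = 1 - p = 0.51
rpb = ((M1 - M0) / SD) * sqrt(p * q)
rpb = ((58.65 - 32.98) / 19.03) * sqrt(0.49 * 0.51)
rpb = 0.6743

0.6743


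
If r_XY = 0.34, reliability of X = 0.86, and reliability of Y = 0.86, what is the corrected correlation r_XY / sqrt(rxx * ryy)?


r_corrected = rxy / sqrt(rxx * ryy)
= 0.34 / sqrt(0.86 * 0.86)
= 0.34 / sqrt(0.7396)
= 0.34 / 0.86
r_corrected = 0.3953

0.3953


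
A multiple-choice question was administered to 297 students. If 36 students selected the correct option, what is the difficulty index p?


Item difficulty p = number correct / total examinees
p = 36 / 297
p = 0.1212

0.1212


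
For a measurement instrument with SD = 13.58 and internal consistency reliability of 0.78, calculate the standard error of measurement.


SEM = SD * sqrt(1 - rxx)
SEM = 13.58 * sqrt(1 - 0.78)
SEM = 13.58 * sqrt(0.22) = 13.58 * 0.469042
SEM = 6.3696

6.3696


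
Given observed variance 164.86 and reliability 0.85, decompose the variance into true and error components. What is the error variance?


var_true = rxx * var_obs = 0.85 * 164.86 = 140.131
var_error = var_obs - var_true
var_error = 164.86 - 140.131
var_error = 24.729

24.729


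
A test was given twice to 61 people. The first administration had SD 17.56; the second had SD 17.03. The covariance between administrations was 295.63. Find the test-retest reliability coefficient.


r = cov(X,Y) / (SD_X * SD_Y)
r = 295.63 / (17.56 * 17.03)
r = 295.63 / 299.0468
r = 0.9886

0.9886


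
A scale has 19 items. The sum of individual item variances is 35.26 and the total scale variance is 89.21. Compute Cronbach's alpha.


alpha = (k/(k-1)) * (1 - sum(si^2)/s_total^2)
= (19/18) * (1 - 35.26/89.21)
alpha = 0.6384

0.6384


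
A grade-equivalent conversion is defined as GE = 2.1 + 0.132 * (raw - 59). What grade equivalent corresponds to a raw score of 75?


raw - median = 75 - 59 = 16
slope * diff = 0.132 * 16 = 2.112
GE = 2.1 + 2.112
GE = 4.212

4.212


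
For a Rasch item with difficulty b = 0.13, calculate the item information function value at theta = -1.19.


P = 1/(1+exp(-(-1.19-0.13))) = 0.2108
I = P*(1-P) = 0.2108 * 0.7892
I = 0.1664

0.1664


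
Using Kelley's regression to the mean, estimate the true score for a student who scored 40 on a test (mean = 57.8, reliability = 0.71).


T_est = rxx * X + (1 - rxx) * mean
T_est = 0.71 * 40 + 0.29 * 57.8
T_est = 28.4 + 16.762
T_est = 45.162

45.162


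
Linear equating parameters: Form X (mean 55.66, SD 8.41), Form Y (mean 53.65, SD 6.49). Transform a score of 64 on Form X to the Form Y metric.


slope = SD_Y / SD_X = 6.49 / 8.41 ~ 0.7717
intercept = mean_Y - slope * mean_X = 53.65 - (6.49 / 8.41) * 55.66 ~ 10.6972
Y = slope * X + intercept. To avoid rounding drift from the rounded slope/intercept, evaluate the equivalent form Y = mean_Y + SD_Y * (X - mean_X) / SD_X at full precision:
Y = 53.65 + 6.49 * (64 - 55.66) / 8.41
Y = 53.65 + 6.49 * 8.34 / 8.41
Y = 53.65 + 54.1266 / 8.41
Y = 53.65 + 6.436
Y = 60.086

60.086


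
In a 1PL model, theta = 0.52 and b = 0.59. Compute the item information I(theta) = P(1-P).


P = 1/(1+exp(-(0.52-0.59))) = 0.4825
I = P*(1-P) = 0.4825 * 0.5175
I = 0.2497

0.2497


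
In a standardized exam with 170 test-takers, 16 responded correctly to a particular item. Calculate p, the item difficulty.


Item difficulty p = number correct / total examinees
p = 16 / 170
p = 0.0941

0.0941


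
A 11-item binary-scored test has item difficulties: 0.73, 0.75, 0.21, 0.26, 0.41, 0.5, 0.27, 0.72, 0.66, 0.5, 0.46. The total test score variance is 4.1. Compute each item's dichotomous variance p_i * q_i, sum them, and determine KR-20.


For each item, compute p_i * q_i:
  Item 1: 0.73 * 0.27 = 0.1971
  Item 2: 0.75 * 0.25 = 0.1875
  Item 3: 0.21 * 0.79 = 0.1659
  Item 4: 0.26 * 0.74 = 0.1924
  Item 5: 0.41 * 0.59 = 0.2419
  Item 6: 0.5 * 0.5 = 0.25
  Item 7: 0.27 * 0.73 = 0.1971
  Item 8: 0.72 * 0.28 = 0.2016
  Item 9: 0.66 * 0.34 = 0.2244
  Item 10: 0.5 * 0.5 = 0.25
  Item 11: 0.46 * 0.54 = 0.2484
Sum(p_i * q_i) = 0.1971 + 0.1875 + 0.1659 + 0.1924 + 0.2419 + 0.25 + 0.1971 + 0.2016 + 0.2244 + 0.25 + 0.2484 = 2.3563
KR-20 = (k/(k-1)) * (1 - Sum(p_i*q_i) / Var_total)
= (11/10) * (1 - 2.3563/4.1)
= 1.1 * 0.4253
KR-20 = 0.4678

0.4678


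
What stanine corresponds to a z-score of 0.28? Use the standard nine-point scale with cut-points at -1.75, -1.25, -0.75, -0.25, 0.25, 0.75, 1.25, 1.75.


Stanine boundaries: [-1.75, -1.25, -0.75, -0.25, 0.25, 0.75, 1.25, 1.75]
z = 0.28
Check each boundary:
  z >= -1.75 -> could be stanine 2
  z >= -1.25 -> could be stanine 3
  z >= -0.75 -> could be stanine 4
  z >= -0.25 -> could be stanine 5
  z >= 0.25 -> could be stanine 6
  z < 0.75
  z < 1.25
  z < 1.75
Highest qualifying boundary gives stanine = 6

6


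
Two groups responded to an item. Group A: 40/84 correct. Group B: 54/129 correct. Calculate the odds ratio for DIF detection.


Odds_A = 40/44 = 0.9091
Odds_B = 54/75 = 0.72
OR = Odds_A / Odds_B = 0.9091 / 0.72
Exactly, OR = (40 * 75) / (44 * 54) = 3000 / 2376
OR = 1.2626

1.2626


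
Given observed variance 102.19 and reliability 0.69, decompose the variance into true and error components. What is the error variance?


var_true = rxx * var_obs = 0.69 * 102.19 = 70.5111
var_error = var_obs - var_true
var_error = 102.19 - 70.5111
var_error = 31.6789

31.6789


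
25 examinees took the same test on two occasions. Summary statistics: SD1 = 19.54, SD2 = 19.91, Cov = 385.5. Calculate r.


r = cov(X,Y) / (SD_X * SD_Y)
r = 385.5 / (19.54 * 19.91)
r = 385.5 / 389.0414
r = 0.9909

0.9909


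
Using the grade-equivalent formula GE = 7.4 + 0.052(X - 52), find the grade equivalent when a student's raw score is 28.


raw - median = 28 - 52 = -24
slope * diff = 0.052 * -24 = -1.248
GE = 7.4 + -1.248
GE = 6.152

6.152


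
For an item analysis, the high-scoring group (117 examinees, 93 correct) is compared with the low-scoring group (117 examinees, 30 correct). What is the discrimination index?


p_upper = 93/117 = 0.7949
p_lower = 30/117 = 0.2564
D = 0.7949 - 0.2564 = 0.5385

0.5385


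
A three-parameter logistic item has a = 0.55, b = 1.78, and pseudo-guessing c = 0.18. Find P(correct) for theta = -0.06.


logit = 0.55*(-0.06 - 1.78) = -1.012
P* = 1/(1 + exp(--1.012)) = 0.2666
P = 0.18 + (1 - 0.18) * 0.2666
P = 0.3986

0.3986


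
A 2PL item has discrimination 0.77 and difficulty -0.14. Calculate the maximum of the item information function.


For 2PL, max info at theta = b = -0.14
I_max = a^2 / 4 = 0.77^2 / 4
= 0.5929 / 4
I_max = 0.1482

0.1482


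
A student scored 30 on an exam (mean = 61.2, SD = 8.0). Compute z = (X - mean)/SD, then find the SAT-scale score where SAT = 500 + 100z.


z = (X - mean) / SD = (30 - 61.2) / 8.0
z = -31.2 / 8.0
z = -3.9
SAT-scale = SAT = 500 + 100z
Carry z at full precision (z = -31.2 / 8.0) into the conversion:
SAT-scale = 500 + 100 * (-31.2 / 8.0) = 500 + -3120 / 8.0
SAT-scale = 500 + -390.0
SAT-scale = 110.0

110.0


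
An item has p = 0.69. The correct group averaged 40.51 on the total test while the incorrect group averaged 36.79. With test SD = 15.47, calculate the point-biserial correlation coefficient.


q = 1 - p = 0.31
rpb = ((M1 - M0) / SD) * sqrt(p * q)
rpb = ((40.51 - 36.79) / 15.47) * sqrt(0.69 * 0.31)
rpb = 0.1112

0.1112


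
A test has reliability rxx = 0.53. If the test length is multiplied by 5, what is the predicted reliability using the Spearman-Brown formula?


r_new = (n * rxx) / (1 + (n-1) * rxx)
r_new = (5 * 0.53) / (1 + 4 * 0.53)
r_new = 2.65 / 3.12
r_new = 0.8494

0.8494


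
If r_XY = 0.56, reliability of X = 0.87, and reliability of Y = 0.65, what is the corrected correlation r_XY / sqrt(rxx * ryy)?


r_corrected = rxy / sqrt(rxx * ryy)
= 0.56 / sqrt(0.87 * 0.65)
= 0.56 / sqrt(0.5655)
= 0.56 / 0.751997
r_corrected = 0.7447

0.7447


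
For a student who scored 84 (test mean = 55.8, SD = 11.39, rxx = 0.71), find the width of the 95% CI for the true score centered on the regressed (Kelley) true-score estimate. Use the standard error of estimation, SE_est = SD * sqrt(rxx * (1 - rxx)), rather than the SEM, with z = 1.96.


True score estimate = 0.71*84 + 0.29*55.8 = 75.822
SE_est = SD * sqrt(rxx * (1 - rxx)) = 11.39 * sqrt(0.71 * 0.29) = 11.39 * sqrt(0.2059) = 5.16835
CI = T_est +/- z * SE_est, so width = 2 * z * SE_est = 2 * 1.96 * 5.16835
Width = 20.2599

20.2599


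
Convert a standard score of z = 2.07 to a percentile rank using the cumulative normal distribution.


CDF(z) = 0.5 * (1 + erf(z/sqrt(2)))
erf(1.4637) = 0.9615
CDF = 0.9808
Percentile rank = 0.9808 * 100 = 98.08

98.08


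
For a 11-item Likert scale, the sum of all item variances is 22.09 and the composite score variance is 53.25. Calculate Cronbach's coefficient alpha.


alpha = (k/(k-1)) * (1 - sum(si^2)/s_total^2)
= (11/10) * (1 - 22.09/53.25)
alpha = 0.6437

0.6437


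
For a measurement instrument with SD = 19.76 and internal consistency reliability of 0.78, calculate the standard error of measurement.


SEM = SD * sqrt(1 - rxx)
SEM = 19.76 * sqrt(1 - 0.78)
SEM = 19.76 * sqrt(0.22) = 19.76 * 0.469042
SEM = 9.2683

9.2683


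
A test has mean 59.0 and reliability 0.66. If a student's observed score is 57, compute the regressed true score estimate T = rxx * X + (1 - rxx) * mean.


T_est = rxx * X + (1 - rxx) * mean
T_est = 0.66 * 57 + 0.34 * 59.0
T_est = 37.62 + 20.06
T_est = 57.68

57.68


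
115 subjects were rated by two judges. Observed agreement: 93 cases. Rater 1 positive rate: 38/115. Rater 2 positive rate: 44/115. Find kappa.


P_o = 93/115 = 0.808696
P_e = (38*44 + 77*71) / 13225 = 0.539811
kappa = (P_o - P_e) / (1 - P_e)
kappa = (0.808696 - 0.539811) / (1 - 0.539811)
kappa = 0.5843

0.5843


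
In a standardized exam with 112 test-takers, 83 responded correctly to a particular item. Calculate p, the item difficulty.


Item difficulty p = number correct / total examinees
p = 83 / 112
p = 0.7411

0.7411


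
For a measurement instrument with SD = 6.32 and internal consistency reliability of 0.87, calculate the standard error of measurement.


SEM = SD * sqrt(1 - rxx)
SEM = 6.32 * sqrt(1 - 0.87)
SEM = 6.32 * sqrt(0.13) = 6.32 * 0.360555
SEM = 2.2787

2.2787


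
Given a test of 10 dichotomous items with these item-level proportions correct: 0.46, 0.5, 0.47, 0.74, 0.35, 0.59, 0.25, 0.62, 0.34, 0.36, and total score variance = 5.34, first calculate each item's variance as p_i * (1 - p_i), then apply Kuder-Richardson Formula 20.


For each item, compute p_i * q_i:
  Item 1: 0.46 * 0.54 = 0.2484
  Item 2: 0.5 * 0.5 = 0.25
  Item 3: 0.47 * 0.53 = 0.2491
  Item 4: 0.74 * 0.26 = 0.1924
  Item 5: 0.35 * 0.65 = 0.2275
  Item 6: 0.59 * 0.41 = 0.2419
  Item 7: 0.25 * 0.75 = 0.1875
  Item 8: 0.62 * 0.38 = 0.2356
  Item 9: 0.34 * 0.66 = 0.2244
  Item 10: 0.36 * 0.64 = 0.2304
Sum(p_i * q_i) = 0.2484 + 0.25 + 0.2491 + 0.1924 + 0.2275 + 0.2419 + 0.1875 + 0.2356 + 0.2244 + 0.2304 = 2.2872
KR-20 = (k/(k-1)) * (1 - Sum(p_i*q_i) / Var_total)
= (10/9) * (1 - 2.2872/5.34)
= 1.1111 * 0.5717
KR-20 = 0.6352

0.6352


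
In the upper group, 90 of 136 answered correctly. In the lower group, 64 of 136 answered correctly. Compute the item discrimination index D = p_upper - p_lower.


p_upper = 90/136 = 0.6618
p_lower = 64/136 = 0.4706
D = 0.6618 - 0.4706 = 0.1912

0.1912


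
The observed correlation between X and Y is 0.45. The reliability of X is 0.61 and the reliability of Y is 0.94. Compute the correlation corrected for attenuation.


r_corrected = rxy / sqrt(rxx * ryy)
= 0.45 / sqrt(0.61 * 0.94)
= 0.45 / sqrt(0.5734)
= 0.45 / 0.757232
r_corrected = 0.5943

0.5943


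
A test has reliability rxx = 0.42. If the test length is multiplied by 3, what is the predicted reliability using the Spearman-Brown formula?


r_new = (n * rxx) / (1 + (n-1) * rxx)
r_new = (3 * 0.42) / (1 + 2 * 0.42)
r_new = 1.26 / 1.84
r_new = 0.6848

0.6848


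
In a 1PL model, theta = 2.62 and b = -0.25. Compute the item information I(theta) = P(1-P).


P = 1/(1+exp(-(2.62--0.25))) = 0.9463
I = P*(1-P) = 0.9463 * 0.0537
I = 0.0508

0.0508


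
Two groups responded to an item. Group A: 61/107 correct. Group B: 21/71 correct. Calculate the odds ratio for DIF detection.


Odds_A = 61/46 = 1.3261
Odds_B = 21/50 = 0.42
OR = Odds_A / Odds_B = 1.3261 / 0.42
Exactly, OR = (61 * 50) / (46 * 21) = 3050 / 966
OR = 3.1573

3.1573


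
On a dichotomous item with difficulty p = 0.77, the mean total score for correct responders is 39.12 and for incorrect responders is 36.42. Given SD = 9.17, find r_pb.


q = 1 - p = 0.23
rpb = ((M1 - M0) / SD) * sqrt(p * q)
rpb = ((39.12 - 36.42) / 9.17) * sqrt(0.77 * 0.23)
rpb = 0.1239

0.1239


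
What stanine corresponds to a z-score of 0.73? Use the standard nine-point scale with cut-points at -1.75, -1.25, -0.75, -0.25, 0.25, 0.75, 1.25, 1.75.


Stanine boundaries: [-1.75, -1.25, -0.75, -0.25, 0.25, 0.75, 1.25, 1.75]
z = 0.73
Check each boundary:
  z >= -1.75 -> could be stanine 2
  z >= -1.25 -> could be stanine 3
  z >= -0.75 -> could be stanine 4
  z >= -0.25 -> could be stanine 5
  z >= 0.25 -> could be stanine 6
  z < 0.75
  z < 1.25
  z < 1.75
Highest qualifying boundary gives stanine = 6

6


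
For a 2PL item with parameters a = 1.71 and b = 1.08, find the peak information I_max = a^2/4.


For 2PL, max info at theta = b = 1.08
I_max = a^2 / 4 = 1.71^2 / 4
= 2.9241 / 4
I_max = 0.731

0.731


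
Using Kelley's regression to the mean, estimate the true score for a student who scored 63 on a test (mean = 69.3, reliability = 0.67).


T_est = rxx * X + (1 - rxx) * mean
T_est = 0.67 * 63 + 0.33 * 69.3
T_est = 42.21 + 22.869
T_est = 65.079

65.079


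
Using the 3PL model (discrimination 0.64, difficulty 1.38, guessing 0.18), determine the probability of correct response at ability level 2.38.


logit = 0.64*(2.38 - 1.38) = 0.64
P* = 1/(1 + exp(-0.64)) = 0.6548
P = 0.18 + (1 - 0.18) * 0.6548
P = 0.7169

0.7169


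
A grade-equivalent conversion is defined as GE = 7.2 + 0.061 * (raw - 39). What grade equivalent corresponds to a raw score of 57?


raw - median = 57 - 39 = 18
slope * diff = 0.061 * 18 = 1.098
GE = 7.2 + 1.098
GE = 8.298

8.298


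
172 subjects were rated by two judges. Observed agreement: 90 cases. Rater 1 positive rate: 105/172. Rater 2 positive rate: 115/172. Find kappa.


P_o = 90/172 = 0.523256
P_e = (105*115 + 67*57) / 29584 = 0.53725
kappa = (P_o - P_e) / (1 - P_e)
kappa = (0.523256 - 0.53725) / (1 - 0.53725)
kappa = -0.0302

-0.0302


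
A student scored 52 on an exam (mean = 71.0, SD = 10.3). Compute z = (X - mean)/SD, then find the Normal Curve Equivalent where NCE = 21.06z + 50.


z = (X - mean) / SD = (52 - 71.0) / 10.3
z = -19.0 / 10.3
z = -1.8447
NCE = NCE = 21.06z + 50
Carry z at full precision (z = -19.0 / 10.3) into the conversion:
NCE = 21.06 * (-19.0 / 10.3) + 50 = -400.14 / 10.3 + 50
NCE = -38.8485 + 50
NCE = 11.1515

11.1515


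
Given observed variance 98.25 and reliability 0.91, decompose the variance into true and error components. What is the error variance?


var_true = rxx * var_obs = 0.91 * 98.25 = 89.4075
var_error = var_obs - var_true
var_error = 98.25 - 89.4075
var_error = 8.8425

8.8425


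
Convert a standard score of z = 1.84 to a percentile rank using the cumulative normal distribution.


CDF(z) = 0.5 * (1 + erf(z/sqrt(2)))
erf(1.3011) = 0.9342
CDF = 0.9671
Percentile rank = 0.9671 * 100 = 96.71

96.71


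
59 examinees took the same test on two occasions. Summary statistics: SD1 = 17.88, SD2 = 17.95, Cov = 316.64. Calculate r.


r = cov(X,Y) / (SD_X * SD_Y)
r = 316.64 / (17.88 * 17.95)
r = 316.64 / 320.946
r = 0.9866

0.9866


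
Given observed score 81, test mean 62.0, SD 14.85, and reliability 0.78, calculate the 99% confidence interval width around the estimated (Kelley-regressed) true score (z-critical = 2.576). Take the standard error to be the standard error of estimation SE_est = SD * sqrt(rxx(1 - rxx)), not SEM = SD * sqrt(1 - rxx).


True score estimate = 0.78*81 + 0.22*62.0 = 76.82
SE_est = SD * sqrt(rxx * (1 - rxx)) = 14.85 * sqrt(0.78 * 0.22) = 14.85 * sqrt(0.1716) = 6.151558
CI = T_est +/- z * SE_est, so width = 2 * z * SE_est = 2 * 2.576 * 6.151558
Width = 31.6928

31.6928


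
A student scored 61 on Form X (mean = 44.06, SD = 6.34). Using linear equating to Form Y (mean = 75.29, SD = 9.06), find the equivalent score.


slope = SD_Y / SD_X = 9.06 / 6.34 ~ 1.429
intercept = mean_Y - slope * mean_X = 75.29 - (9.06 / 6.34) * 44.06 ~ 12.3273
Y = slope * X + intercept. To avoid rounding drift from the rounded slope/intercept, evaluate the equivalent form Y = mean_Y + SD_Y * (X - mean_X) / SD_X at full precision:
Y = 75.29 + 9.06 * (61 - 44.06) / 6.34
Y = 75.29 + 9.06 * 16.94 / 6.34
Y = 75.29 + 153.4764 / 6.34
Y = 75.29 + 24.2076
Y = 99.4976

99.4976


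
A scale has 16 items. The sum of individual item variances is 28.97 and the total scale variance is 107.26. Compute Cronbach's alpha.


alpha = (k/(k-1)) * (1 - sum(si^2)/s_total^2)
= (16/15) * (1 - 28.97/107.26)
alpha = 0.7786

0.7786


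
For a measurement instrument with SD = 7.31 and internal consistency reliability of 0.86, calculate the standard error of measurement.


SEM = SD * sqrt(1 - rxx)
SEM = 7.31 * sqrt(1 - 0.86)
SEM = 7.31 * sqrt(0.14) = 7.31 * 0.374166
SEM = 2.7352

2.7352


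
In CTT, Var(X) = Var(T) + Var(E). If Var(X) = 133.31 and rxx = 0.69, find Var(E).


var_true = rxx * var_obs = 0.69 * 133.31 = 91.9839
var_error = var_obs - var_true
var_error = 133.31 - 91.9839
var_error = 41.3261

41.3261


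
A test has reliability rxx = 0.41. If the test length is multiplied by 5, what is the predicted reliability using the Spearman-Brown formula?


r_new = (n * rxx) / (1 + (n-1) * rxx)
r_new = (5 * 0.41) / (1 + 4 * 0.41)
r_new = 2.05 / 2.64
r_new = 0.7765

0.7765


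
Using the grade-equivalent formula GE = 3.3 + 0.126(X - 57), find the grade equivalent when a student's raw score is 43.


raw - median = 43 - 57 = -14
slope * diff = 0.126 * -14 = -1.764
GE = 3.3 + -1.764
GE = 1.536

1.536


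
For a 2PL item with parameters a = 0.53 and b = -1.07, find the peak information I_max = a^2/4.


For 2PL, max info at theta = b = -1.07
I_max = a^2 / 4 = 0.53^2 / 4
= 0.2809 / 4
I_max = 0.0702

0.0702


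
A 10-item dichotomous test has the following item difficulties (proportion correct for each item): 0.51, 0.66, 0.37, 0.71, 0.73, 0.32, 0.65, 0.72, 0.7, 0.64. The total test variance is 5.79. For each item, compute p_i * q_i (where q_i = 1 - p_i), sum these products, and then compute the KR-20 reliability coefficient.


For each item, compute p_i * q_i:
  Item 1: 0.51 * 0.49 = 0.2499
  Item 2: 0.66 * 0.34 = 0.2244
  Item 3: 0.37 * 0.63 = 0.2331
  Item 4: 0.71 * 0.29 = 0.2059
  Item 5: 0.73 * 0.27 = 0.1971
  Item 6: 0.32 * 0.68 = 0.2176
  Item 7: 0.65 * 0.35 = 0.2275
  Item 8: 0.72 * 0.28 = 0.2016
  Item 9: 0.7 * 0.3 = 0.21
  Item 10: 0.64 * 0.36 = 0.2304
Sum(p_i * q_i) = 0.2499 + 0.2244 + 0.2331 + 0.2059 + 0.1971 + 0.2176 + 0.2275 + 0.2016 + 0.21 + 0.2304 = 2.1975
KR-20 = (k/(k-1)) * (1 - Sum(p_i*q_i) / Var_total)
= (10/9) * (1 - 2.1975/5.79)
= 1.1111 * 0.6205
KR-20 = 0.6894

0.6894


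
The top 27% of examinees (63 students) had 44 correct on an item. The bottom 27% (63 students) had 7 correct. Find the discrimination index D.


p_upper = 44/63 = 0.6984
p_lower = 7/63 = 0.1111
D = 0.6984 - 0.1111 = 0.5873

0.5873


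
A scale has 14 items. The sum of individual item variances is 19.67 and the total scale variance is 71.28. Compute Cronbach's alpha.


alpha = (k/(k-1)) * (1 - sum(si^2)/s_total^2)
= (14/13) * (1 - 19.67/71.28)
alpha = 0.7797

0.7797


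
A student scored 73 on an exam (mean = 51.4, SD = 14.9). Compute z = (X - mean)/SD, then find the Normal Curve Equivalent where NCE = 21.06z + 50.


z = (X - mean) / SD = (73 - 51.4) / 14.9
z = 21.6 / 14.9
z = 1.4497
NCE = NCE = 21.06z + 50
Carry z at full precision (z = 21.6 / 14.9) into the conversion:
NCE = 21.06 * (21.6 / 14.9) + 50 = 454.896 / 14.9 + 50
NCE = 30.5299 + 50
NCE = 80.5299

80.5299


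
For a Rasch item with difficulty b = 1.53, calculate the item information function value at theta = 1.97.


P = 1/(1+exp(-(1.97-1.53))) = 0.6083
I = P*(1-P) = 0.6083 * 0.3917
I = 0.2383

0.2383


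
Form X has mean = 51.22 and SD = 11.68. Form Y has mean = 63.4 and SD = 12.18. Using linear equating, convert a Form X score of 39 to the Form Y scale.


slope = SD_Y / SD_X = 12.18 / 11.68 ~ 1.0428
intercept = mean_Y - slope * mean_X = 63.4 - (12.18 / 11.68) * 51.22 ~ 9.9874
Y = slope * X + intercept. To avoid rounding drift from the rounded slope/intercept, evaluate the equivalent form Y = mean_Y + SD_Y * (X - mean_X) / SD_X at full precision:
Y = 63.4 + 12.18 * (39 - 51.22) / 11.68
Y = 63.4 - 12.18 * 12.22 / 11.68
Y = 63.4 - 148.8396 / 11.68
Y = 63.4 - 12.7431
Y = 50.6569

50.6569


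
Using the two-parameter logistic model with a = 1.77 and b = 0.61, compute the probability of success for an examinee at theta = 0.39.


a*(theta - b) = 1.77 * (0.39 - 0.61) = -0.3894
exp(--0.3894) = 1.4761
P = 1 / (1 + 1.4761)
P = 0.4039

0.4039


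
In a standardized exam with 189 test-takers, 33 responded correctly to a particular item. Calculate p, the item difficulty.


Item difficulty p = number correct / total examinees
p = 33 / 189
p = 0.1746

0.1746


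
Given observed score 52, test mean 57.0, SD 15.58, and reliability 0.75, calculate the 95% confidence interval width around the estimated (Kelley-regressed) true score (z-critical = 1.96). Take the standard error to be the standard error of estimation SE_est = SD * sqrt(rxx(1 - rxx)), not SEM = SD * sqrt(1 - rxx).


True score estimate = 0.75*52 + 0.25*57.0 = 53.25
SE_est = SD * sqrt(rxx * (1 - rxx)) = 15.58 * sqrt(0.75 * 0.25) = 15.58 * sqrt(0.1875) = 6.746338
CI = T_est +/- z * SE_est, so width = 2 * z * SE_est = 2 * 1.96 * 6.746338
Width = 26.4456

26.4456


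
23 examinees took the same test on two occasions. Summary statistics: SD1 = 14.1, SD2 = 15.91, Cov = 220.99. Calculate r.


r = cov(X,Y) / (SD_X * SD_Y)
r = 220.99 / (14.1 * 15.91)
r = 220.99 / 224.331
r = 0.9851

0.9851


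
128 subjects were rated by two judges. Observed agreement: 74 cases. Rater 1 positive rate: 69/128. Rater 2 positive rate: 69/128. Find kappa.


P_o = 74/128 = 0.578125
P_e = (69*69 + 59*59) / 16384 = 0.503052
kappa = (P_o - P_e) / (1 - P_e)
kappa = (0.578125 - 0.503052) / (1 - 0.503052)
kappa = 0.1511

0.1511


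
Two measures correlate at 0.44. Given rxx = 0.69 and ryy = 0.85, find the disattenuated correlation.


r_corrected = rxy / sqrt(rxx * ryy)
= 0.44 / sqrt(0.69 * 0.85)
= 0.44 / sqrt(0.5865)
= 0.44 / 0.765833
r_corrected = 0.5745

0.5745


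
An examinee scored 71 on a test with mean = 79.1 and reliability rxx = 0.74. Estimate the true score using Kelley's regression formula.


T_est = rxx * X + (1 - rxx) * mean
T_est = 0.74 * 71 + 0.26 * 79.1
T_est = 52.54 + 20.566
T_est = 73.106

73.106


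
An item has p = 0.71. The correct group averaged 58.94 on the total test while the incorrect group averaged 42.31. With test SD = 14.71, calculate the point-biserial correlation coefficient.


q = 1 - p = 0.29
rpb = ((M1 - M0) / SD) * sqrt(p * q)
rpb = ((58.94 - 42.31) / 14.71) * sqrt(0.71 * 0.29)
rpb = 0.513

0.513


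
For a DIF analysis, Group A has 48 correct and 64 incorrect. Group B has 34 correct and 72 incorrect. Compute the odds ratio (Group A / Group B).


Odds_A = 48/64 = 0.75
Odds_B = 34/72 = 0.4722
OR = Odds_A / Odds_B = 0.75 / 0.4722
Exactly, OR = (48 * 72) / (64 * 34) = 3456 / 2176
OR = 1.5882

1.5882


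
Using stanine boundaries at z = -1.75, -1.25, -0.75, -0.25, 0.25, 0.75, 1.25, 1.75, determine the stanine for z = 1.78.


Stanine boundaries: [-1.75, -1.25, -0.75, -0.25, 0.25, 0.75, 1.25, 1.75]
z = 1.78
Check each boundary:
  z >= -1.75 -> could be stanine 2
  z >= -1.25 -> could be stanine 3
  z >= -0.75 -> could be stanine 4
  z >= -0.25 -> could be stanine 5
  z >= 0.25 -> could be stanine 6
  z >= 0.75 -> could be stanine 7
  z >= 1.25 -> could be stanine 8
  z >= 1.75 -> could be stanine 9
Highest qualifying boundary gives stanine = 9

9


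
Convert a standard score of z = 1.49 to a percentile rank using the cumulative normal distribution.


CDF(z) = 0.5 * (1 + erf(z/sqrt(2)))
erf(1.0536) = 0.8638
CDF = 0.9319
Percentile rank = 0.9319 * 100 = 93.19

93.19


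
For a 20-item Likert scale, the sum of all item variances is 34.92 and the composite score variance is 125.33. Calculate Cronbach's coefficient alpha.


alpha = (k/(k-1)) * (1 - sum(si^2)/s_total^2)
= (20/19) * (1 - 34.92/125.33)
alpha = 0.7593

0.7593


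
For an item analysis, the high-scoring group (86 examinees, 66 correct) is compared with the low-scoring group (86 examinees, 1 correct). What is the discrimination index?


p_upper = 66/86 = 0.7674
p_lower = 1/86 = 0.0116
D = 0.7674 - 0.0116 = 0.7558

0.7558


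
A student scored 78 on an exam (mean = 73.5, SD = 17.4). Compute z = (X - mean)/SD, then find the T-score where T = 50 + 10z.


z = (X - mean) / SD = (78 - 73.5) / 17.4
z = 4.5 / 17.4
z = 0.2586
T-score = T = 50 + 10z
Carry z at full precision (z = 4.5 / 17.4) into the conversion:
T-score = 50 + 10 * (4.5 / 17.4) = 50 + 45 / 17.4
T-score = 50 + 2.5862
T-score = 52.5862

52.5862


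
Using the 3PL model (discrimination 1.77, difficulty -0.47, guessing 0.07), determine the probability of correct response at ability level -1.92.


logit = 1.77*(-1.92 - -0.47) = -2.5665
P* = 1/(1 + exp(--2.5665)) = 0.0713
P = 0.07 + (1 - 0.07) * 0.0713
P = 0.1363

0.1363


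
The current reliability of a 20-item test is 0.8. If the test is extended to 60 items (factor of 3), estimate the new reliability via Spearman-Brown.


r_new = (n * rxx) / (1 + (n-1) * rxx)
r_new = (3 * 0.8) / (1 + 2 * 0.8)
r_new = 2.4 / 2.6
r_new = 0.9231

0.9231


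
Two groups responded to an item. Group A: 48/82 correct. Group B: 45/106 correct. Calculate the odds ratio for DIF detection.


Odds_A = 48/34 = 1.4118
Odds_B = 45/61 = 0.7377
OR = Odds_A / Odds_B = 1.4118 / 0.7377
Exactly, OR = (48 * 61) / (34 * 45) = 2928 / 1530
OR = 1.9137

1.9137


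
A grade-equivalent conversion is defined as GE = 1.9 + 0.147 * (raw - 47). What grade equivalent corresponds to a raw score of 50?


raw - median = 50 - 47 = 3
slope * diff = 0.147 * 3 = 0.441
GE = 1.9 + 0.441
GE = 2.341

2.341


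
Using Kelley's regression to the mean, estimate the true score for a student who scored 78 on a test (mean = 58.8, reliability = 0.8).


T_est = rxx * X + (1 - rxx) * mean
T_est = 0.8 * 78 + 0.2 * 58.8
T_est = 62.4 + 11.76
T_est = 74.16

74.16


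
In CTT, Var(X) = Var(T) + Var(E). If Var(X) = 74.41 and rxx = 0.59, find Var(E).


var_true = rxx * var_obs = 0.59 * 74.41 = 43.9019
var_error = var_obs - var_true
var_error = 74.41 - 43.9019
var_error = 30.5081

30.5081


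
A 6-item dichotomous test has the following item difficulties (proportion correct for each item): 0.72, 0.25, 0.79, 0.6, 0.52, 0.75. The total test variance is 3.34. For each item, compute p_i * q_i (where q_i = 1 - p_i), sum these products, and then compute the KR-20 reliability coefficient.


For each item, compute p_i * q_i:
  Item 1: 0.72 * 0.28 = 0.2016
  Item 2: 0.25 * 0.75 = 0.1875
  Item 3: 0.79 * 0.21 = 0.1659
  Item 4: 0.6 * 0.4 = 0.24
  Item 5: 0.52 * 0.48 = 0.2496
  Item 6: 0.75 * 0.25 = 0.1875
Sum(p_i * q_i) = 0.2016 + 0.1875 + 0.1659 + 0.24 + 0.2496 + 0.1875 = 1.2321
KR-20 = (k/(k-1)) * (1 - Sum(p_i*q_i) / Var_total)
= (6/5) * (1 - 1.2321/3.34)
= 1.2 * 0.6311
KR-20 = 0.7573

0.7573


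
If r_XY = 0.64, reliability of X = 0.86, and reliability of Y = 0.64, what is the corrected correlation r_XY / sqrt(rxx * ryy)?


r_corrected = rxy / sqrt(rxx * ryy)
= 0.64 / sqrt(0.86 * 0.64)
= 0.64 / sqrt(0.5504)
= 0.64 / 0.741889
r_corrected = 0.8627

0.8627


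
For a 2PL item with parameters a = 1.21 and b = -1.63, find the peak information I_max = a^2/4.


For 2PL, max info at theta = b = -1.63
I_max = a^2 / 4 = 1.21^2 / 4
= 1.4641 / 4
I_max = 0.366

0.366


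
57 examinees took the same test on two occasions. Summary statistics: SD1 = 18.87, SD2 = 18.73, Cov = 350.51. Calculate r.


r = cov(X,Y) / (SD_X * SD_Y)
r = 350.51 / (18.87 * 18.73)
r = 350.51 / 353.4351
r = 0.9917

0.9917


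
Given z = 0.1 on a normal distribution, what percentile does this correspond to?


CDF(z) = 0.5 * (1 + erf(z/sqrt(2)))
erf(0.0707) = 0.0797
CDF = 0.5398
Percentile rank = 0.5398 * 100 = 53.98

53.98


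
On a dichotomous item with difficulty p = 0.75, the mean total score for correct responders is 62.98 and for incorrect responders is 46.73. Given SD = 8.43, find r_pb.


q = 1 - p = 0.25
rpb = ((M1 - M0) / SD) * sqrt(p * q)
rpb = ((62.98 - 46.73) / 8.43) * sqrt(0.75 * 0.25)
rpb = 0.8347

0.8347


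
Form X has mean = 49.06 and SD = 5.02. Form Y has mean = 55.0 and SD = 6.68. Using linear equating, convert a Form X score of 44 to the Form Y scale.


slope = SD_Y / SD_X = 6.68 / 5.02 ~ 1.3307
intercept = mean_Y - slope * mean_X = 55.0 - (6.68 / 5.02) * 49.06 ~ -10.283
Y = slope * X + intercept. To avoid rounding drift from the rounded slope/intercept, evaluate the equivalent form Y = mean_Y + SD_Y * (X - mean_X) / SD_X at full precision:
Y = 55.0 + 6.68 * (44 - 49.06) / 5.02
Y = 55.0 - 6.68 * 5.06 / 5.02
Y = 55.0 - 33.8008 / 5.02
Y = 55.0 - 6.7332
Y = 48.2668

48.2668


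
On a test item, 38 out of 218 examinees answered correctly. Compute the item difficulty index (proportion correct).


Item difficulty p = number correct / total examinees
p = 38 / 218
p = 0.1743

0.1743


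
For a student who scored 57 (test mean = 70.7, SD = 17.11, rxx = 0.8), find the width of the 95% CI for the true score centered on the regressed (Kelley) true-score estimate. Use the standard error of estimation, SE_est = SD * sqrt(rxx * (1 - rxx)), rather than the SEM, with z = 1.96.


True score estimate = 0.8*57 + 0.2*70.7 = 59.74
SE_est = SD * sqrt(rxx * (1 - rxx)) = 17.11 * sqrt(0.8 * 0.2) = 17.11 * sqrt(0.16) = 6.844
CI = T_est +/- z * SE_est, so width = 2 * z * SE_est = 2 * 1.96 * 6.844
Width = 26.8285

26.8285


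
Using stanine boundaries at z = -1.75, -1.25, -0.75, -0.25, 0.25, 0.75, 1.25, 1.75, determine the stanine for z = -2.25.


Stanine boundaries: [-1.75, -1.25, -0.75, -0.25, 0.25, 0.75, 1.25, 1.75]
z = -2.25
Check each boundary:
  z < -1.75
  z < -1.25
  z < -0.75
  z < -0.25
  z < 0.25
  z < 0.75
  z < 1.25
  z < 1.75
Highest qualifying boundary gives stanine = 1

1


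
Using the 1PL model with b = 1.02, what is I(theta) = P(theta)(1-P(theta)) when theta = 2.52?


P = 1/(1+exp(-(2.52-1.02))) = 0.8176
I = P*(1-P) = 0.8176 * 0.1824
I = 0.1491

0.1491


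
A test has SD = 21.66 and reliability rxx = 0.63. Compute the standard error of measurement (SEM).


SEM = SD * sqrt(1 - rxx)
SEM = 21.66 * sqrt(1 - 0.63)
SEM = 21.66 * sqrt(0.37) = 21.66 * 0.608276
SEM = 13.1753

13.1753


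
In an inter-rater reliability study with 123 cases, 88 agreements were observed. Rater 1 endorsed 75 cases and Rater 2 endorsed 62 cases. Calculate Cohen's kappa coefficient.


P_o = 88/123 = 0.715447
P_e = (75*62 + 48*61) / 15129 = 0.500892
kappa = (P_o - P_e) / (1 - P_e)
kappa = (0.715447 - 0.500892) / (1 - 0.500892)
kappa = 0.4299

0.4299


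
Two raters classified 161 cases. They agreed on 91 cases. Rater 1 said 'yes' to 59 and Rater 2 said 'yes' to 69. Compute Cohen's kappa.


P_o = 91/161 = 0.565217
P_e = (59*69 + 102*92) / 25921 = 0.519077
kappa = (P_o - P_e) / (1 - P_e)
kappa = (0.565217 - 0.519077) / (1 - 0.519077)
kappa = 0.0959

0.0959


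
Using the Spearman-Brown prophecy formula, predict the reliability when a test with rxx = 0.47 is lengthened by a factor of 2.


r_new = (n * rxx) / (1 + (n-1) * rxx)
r_new = (2 * 0.47) / (1 + 1 * 0.47)
r_new = 0.94 / 1.47
r_new = 0.6395

0.6395


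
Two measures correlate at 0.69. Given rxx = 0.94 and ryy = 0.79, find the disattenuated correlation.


r_corrected = rxy / sqrt(rxx * ryy)
= 0.69 / sqrt(0.94 * 0.79)
= 0.69 / sqrt(0.7426)
= 0.69 / 0.861742
r_corrected = 0.8007

0.8007


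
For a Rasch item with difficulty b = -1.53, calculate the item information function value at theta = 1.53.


P = 1/(1+exp(-(1.53--1.53))) = 0.9552
I = P*(1-P) = 0.9552 * 0.0448
I = 0.0428

0.0428


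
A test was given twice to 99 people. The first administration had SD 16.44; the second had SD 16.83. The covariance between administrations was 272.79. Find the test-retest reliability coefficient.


r = cov(X,Y) / (SD_X * SD_Y)
r = 272.79 / (16.44 * 16.83)
r = 272.79 / 276.6852
r = 0.9859

0.9859


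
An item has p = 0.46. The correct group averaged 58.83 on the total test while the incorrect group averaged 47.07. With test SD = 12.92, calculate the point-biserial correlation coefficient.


q = 1 - p = 0.54
rpb = ((M1 - M0) / SD) * sqrt(p * q)
rpb = ((58.83 - 47.07) / 12.92) * sqrt(0.46 * 0.54)
rpb = 0.4536

0.4536


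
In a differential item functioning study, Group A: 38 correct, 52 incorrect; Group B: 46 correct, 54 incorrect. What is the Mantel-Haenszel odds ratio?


Odds_A = 38/52 = 0.7308
Odds_B = 46/54 = 0.8519
OR = Odds_A / Odds_B = 0.7308 / 0.8519
Exactly, OR = (38 * 54) / (52 * 46) = 2052 / 2392
OR = 0.8579

0.8579


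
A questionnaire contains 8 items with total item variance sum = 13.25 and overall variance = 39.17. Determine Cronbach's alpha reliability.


alpha = (k/(k-1)) * (1 - sum(si^2)/s_total^2)
= (8/7) * (1 - 13.25/39.17)
alpha = 0.7563

0.7563


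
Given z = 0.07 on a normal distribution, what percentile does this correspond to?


CDF(z) = 0.5 * (1 + erf(z/sqrt(2)))
erf(0.0495) = 0.0558
CDF = 0.5279
Percentile rank = 0.5279 * 100 = 52.79

52.79


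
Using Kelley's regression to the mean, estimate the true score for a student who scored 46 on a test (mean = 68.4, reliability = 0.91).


T_est = rxx * X + (1 - rxx) * mean
T_est = 0.91 * 46 + 0.09 * 68.4
T_est = 41.86 + 6.156
T_est = 48.016

48.016


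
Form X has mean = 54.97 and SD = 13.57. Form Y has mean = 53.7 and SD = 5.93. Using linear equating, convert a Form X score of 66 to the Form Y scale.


slope = SD_Y / SD_X = 5.93 / 13.57 ~ 0.437
intercept = mean_Y - slope * mean_X = 53.7 - (5.93 / 13.57) * 54.97 ~ 29.6785
Y = slope * X + intercept. To avoid rounding drift from the rounded slope/intercept, evaluate the equivalent form Y = mean_Y + SD_Y * (X - mean_X) / SD_X at full precision:
Y = 53.7 + 5.93 * (66 - 54.97) / 13.57
Y = 53.7 + 5.93 * 11.03 / 13.57
Y = 53.7 + 65.4079 / 13.57
Y = 53.7 + 4.82
Y = 58.52

58.52


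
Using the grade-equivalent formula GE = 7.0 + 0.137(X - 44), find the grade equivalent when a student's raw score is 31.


raw - median = 31 - 44 = -13
slope * diff = 0.137 * -13 = -1.781
GE = 7.0 + -1.781
GE = 5.219

5.219


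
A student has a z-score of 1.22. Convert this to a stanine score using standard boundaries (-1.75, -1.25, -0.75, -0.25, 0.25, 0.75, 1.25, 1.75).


Stanine boundaries: [-1.75, -1.25, -0.75, -0.25, 0.25, 0.75, 1.25, 1.75]
z = 1.22
Check each boundary:
  z >= -1.75 -> could be stanine 2
  z >= -1.25 -> could be stanine 3
  z >= -0.75 -> could be stanine 4
  z >= -0.25 -> could be stanine 5
  z >= 0.25 -> could be stanine 6
  z >= 0.75 -> could be stanine 7
  z < 1.25
  z < 1.75
Highest qualifying boundary gives stanine = 7

7


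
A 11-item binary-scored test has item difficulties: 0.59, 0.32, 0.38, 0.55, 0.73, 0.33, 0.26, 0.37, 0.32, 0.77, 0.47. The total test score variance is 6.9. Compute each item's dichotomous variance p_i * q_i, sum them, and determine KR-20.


For each item, compute p_i * q_i:
  Item 1: 0.59 * 0.41 = 0.2419
  Item 2: 0.32 * 0.68 = 0.2176
  Item 3: 0.38 * 0.62 = 0.2356
  Item 4: 0.55 * 0.45 = 0.2475
  Item 5: 0.73 * 0.27 = 0.1971
  Item 6: 0.33 * 0.67 = 0.2211
  Item 7: 0.26 * 0.74 = 0.1924
  Item 8: 0.37 * 0.63 = 0.2331
  Item 9: 0.32 * 0.68 = 0.2176
  Item 10: 0.77 * 0.23 = 0.1771
  Item 11: 0.47 * 0.53 = 0.2491
Sum(p_i * q_i) = 0.2419 + 0.2176 + 0.2356 + 0.2475 + 0.1971 + 0.2211 + 0.1924 + 0.2331 + 0.2176 + 0.1771 + 0.2491 = 2.4301
KR-20 = (k/(k-1)) * (1 - Sum(p_i*q_i) / Var_total)
= (11/10) * (1 - 2.4301/6.9)
= 1.1 * 0.6478
KR-20 = 0.7126

0.7126


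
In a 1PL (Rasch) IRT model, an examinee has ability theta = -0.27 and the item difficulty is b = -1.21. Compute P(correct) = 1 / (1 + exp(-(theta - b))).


theta - b = -0.27 - -1.21 = 0.94
exp(-(theta - b)) = exp(-0.94) = 0.3906
P = 1 / (1 + 0.3906)
P = 0.7191

0.7191


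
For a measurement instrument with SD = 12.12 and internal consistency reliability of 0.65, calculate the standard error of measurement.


SEM = SD * sqrt(1 - rxx)
SEM = 12.12 * sqrt(1 - 0.65)
SEM = 12.12 * sqrt(0.35) = 12.12 * 0.591608
SEM = 7.1703

7.1703


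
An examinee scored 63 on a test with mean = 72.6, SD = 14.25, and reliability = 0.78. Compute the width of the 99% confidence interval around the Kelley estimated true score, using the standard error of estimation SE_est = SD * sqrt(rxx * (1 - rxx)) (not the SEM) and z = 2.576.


True score estimate = 0.78*63 + 0.22*72.6 = 65.112
SE_est = SD * sqrt(rxx * (1 - rxx)) = 14.25 * sqrt(0.78 * 0.22) = 14.25 * sqrt(0.1716) = 5.90301
CI = T_est +/- z * SE_est, so width = 2 * z * SE_est = 2 * 2.576 * 5.90301
Width = 30.4123

30.4123


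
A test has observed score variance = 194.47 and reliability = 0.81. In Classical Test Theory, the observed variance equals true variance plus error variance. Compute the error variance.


var_true = rxx * var_obs = 0.81 * 194.47 = 157.5207
var_error = var_obs - var_true
var_error = 194.47 - 157.5207
var_error = 36.9493

36.9493


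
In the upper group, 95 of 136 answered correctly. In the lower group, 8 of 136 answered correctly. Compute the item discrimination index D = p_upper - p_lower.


p_upper = 95/136 = 0.6985
p_lower = 8/136 = 0.0588
D = 0.6985 - 0.0588 = 0.6397

0.6397


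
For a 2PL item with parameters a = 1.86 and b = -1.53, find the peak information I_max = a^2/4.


For 2PL, max info at theta = b = -1.53
I_max = a^2 / 4 = 1.86^2 / 4
= 3.4596 / 4
I_max = 0.8649

0.8649


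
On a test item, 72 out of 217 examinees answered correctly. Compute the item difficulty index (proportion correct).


Item difficulty p = number correct / total examinees
p = 72 / 217
p = 0.3318

0.3318


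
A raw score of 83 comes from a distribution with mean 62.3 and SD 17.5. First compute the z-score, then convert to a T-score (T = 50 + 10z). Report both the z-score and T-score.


z = (X - mean) / SD = (83 - 62.3) / 17.5
z = 20.7 / 17.5
z = 1.1829
T-score = T = 50 + 10z
Carry z at full precision (z = 20.7 / 17.5) into the conversion:
T-score = 50 + 10 * (20.7 / 17.5) = 50 + 207 / 17.5
T-score = 50 + 11.8286
T-score = 61.8286

61.8286


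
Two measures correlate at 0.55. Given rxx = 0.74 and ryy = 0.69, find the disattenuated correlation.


r_corrected = rxy / sqrt(rxx * ryy)
= 0.55 / sqrt(0.74 * 0.69)
= 0.55 / sqrt(0.5106)
= 0.55 / 0.714563
r_corrected = 0.7697

0.7697


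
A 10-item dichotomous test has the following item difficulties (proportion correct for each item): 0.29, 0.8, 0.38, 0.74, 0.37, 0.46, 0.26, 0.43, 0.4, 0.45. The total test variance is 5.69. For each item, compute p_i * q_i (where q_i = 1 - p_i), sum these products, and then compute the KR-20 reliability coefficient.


For each item, compute p_i * q_i:
  Item 1: 0.29 * 0.71 = 0.2059
  Item 2: 0.8 * 0.2 = 0.16
  Item 3: 0.38 * 0.62 = 0.2356
  Item 4: 0.74 * 0.26 = 0.1924
  Item 5: 0.37 * 0.63 = 0.2331
  Item 6: 0.46 * 0.54 = 0.2484
  Item 7: 0.26 * 0.74 = 0.1924
  Item 8: 0.43 * 0.57 = 0.2451
  Item 9: 0.4 * 0.6 = 0.24
  Item 10: 0.45 * 0.55 = 0.2475
Sum(p_i * q_i) = 0.2059 + 0.16 + 0.2356 + 0.1924 + 0.2331 + 0.2484 + 0.1924 + 0.2451 + 0.24 + 0.2475 = 2.2004
KR-20 = (k/(k-1)) * (1 - Sum(p_i*q_i) / Var_total)
= (10/9) * (1 - 2.2004/5.69)
= 1.1111 * 0.6133
KR-20 = 0.6814

0.6814
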